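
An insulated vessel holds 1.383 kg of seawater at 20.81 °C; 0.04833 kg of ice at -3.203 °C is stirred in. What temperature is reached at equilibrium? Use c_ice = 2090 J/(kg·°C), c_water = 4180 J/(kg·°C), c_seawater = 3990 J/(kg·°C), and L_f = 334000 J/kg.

T_f ≈ 17.2 °C

Energy conservation, ΣQ = 0:
ice -3.203→0 °C: 0.04833·2090·3.203 = 323.53
  melt ice: 0.04833·334000 = 16142
  warm the meltwater: 202.02 T
  seawater cools: 1.383·3990·(T − 20.81) = 5518.2(T − 20.81)
5720.2 T = 114833 − 16466 = 98367
T ≈ 17.20 °C (positive, so assuming full melt was valid).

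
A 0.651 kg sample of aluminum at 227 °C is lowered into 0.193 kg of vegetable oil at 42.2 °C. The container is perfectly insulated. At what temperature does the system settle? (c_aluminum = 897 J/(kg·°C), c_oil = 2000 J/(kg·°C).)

|Q_aluminum| = |Q_oil|:
0.651*897*(227 − T) = 0.193*2000*(T − 42.2)
583.95(227 − T) = 386(T − 42.2)
969.95 T = 148845  ⇒  T ≈ 153.46 °C

T_f ≈ 153.5 °C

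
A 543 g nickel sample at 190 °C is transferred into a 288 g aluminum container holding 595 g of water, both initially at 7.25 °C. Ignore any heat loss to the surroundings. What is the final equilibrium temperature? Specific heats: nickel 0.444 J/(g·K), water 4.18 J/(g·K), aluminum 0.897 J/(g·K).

T_f ≈ 22.0 °C

Conservation of energy gives ΣQ = 0:
543*0.444*(T − 190) + 595*4.18*(T − 7.25) + 288*0.897*(T − 7.25) = 0
241.09(T − 190) + 2487.1(T − 7.25) + 258.34(T − 7.25) = 0
(241.09 + 2487.1 + 258.34) T = 241.09*190 + 2487.1*7.25 + 258.34*7.25
T = 65712 / 2986.5 = 22 °C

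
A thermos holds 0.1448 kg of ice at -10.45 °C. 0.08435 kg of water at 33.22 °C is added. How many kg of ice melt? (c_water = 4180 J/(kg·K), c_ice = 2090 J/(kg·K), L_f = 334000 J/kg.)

Cooling the water to 0 °C releases 0.08435·4180·33.22 = 11713 J.
Warming the ice to 0 °C takes 0.1448·2090·10.45 = 3162.5 J, leaving 8550.3 J for melting.
Fully melting the ice requires m_ice L_f = 0.1448·334000 = 48363 J.
That's not enough to melt it all — equilibrium is at 0 °C with ice remaining.
Mass melted = 8550.3/334000 ≈ 0.0256 kg.

m_melted ≈ 0.0256 kg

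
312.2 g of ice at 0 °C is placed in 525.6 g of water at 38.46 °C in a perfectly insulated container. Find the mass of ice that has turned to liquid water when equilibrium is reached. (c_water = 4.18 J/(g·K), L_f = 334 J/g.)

Water can give up m c ΔT = 525.6×4.18×38.46 = 84497 J before reaching 0 °C.
Fully melting the ice requires m_ice L_f = 312.2×334 = 104275 J.
84497 J < 104275 J, so only part of the ice melts and the system sits at 0 °C.
m_melt = 84497 / L_f = 253 g.

m_melted ≈ 253 g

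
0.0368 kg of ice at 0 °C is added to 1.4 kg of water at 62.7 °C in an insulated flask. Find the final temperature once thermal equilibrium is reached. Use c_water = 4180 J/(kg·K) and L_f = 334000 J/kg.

T_f ≈ 59.0 °C

Sum of m c ΔT and latent-heat terms is zero:
fusion: m_ice L_f = 0.0368·334000 = 12291; meltwater 0→T: 0.0368·4180·T = 153.82 T; water cools: 1.4·4180·(T − 62.7) = 5852(T − 62.7)
6005.8 T = 366920 − 12291 = 354629
T ≈ 59.05 °C — above 0 °C, consistent with complete melting.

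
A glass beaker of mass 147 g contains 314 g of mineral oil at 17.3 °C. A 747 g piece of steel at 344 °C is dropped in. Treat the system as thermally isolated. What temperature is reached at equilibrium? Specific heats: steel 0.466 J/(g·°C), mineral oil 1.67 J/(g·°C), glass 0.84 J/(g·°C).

Let T be the final temperature. ΣQ_i = 0:
747×0.466×(T − 344) + 314×1.67×(T − 17.3) + 147×0.84×(T − 17.3) = 0
(348.1 + 524.38 + 123.48) T = 348.1×344 + 524.38×17.3 + 123.48×17.3
T ≈ 131.49 °C

T_f ≈ 131.5 °C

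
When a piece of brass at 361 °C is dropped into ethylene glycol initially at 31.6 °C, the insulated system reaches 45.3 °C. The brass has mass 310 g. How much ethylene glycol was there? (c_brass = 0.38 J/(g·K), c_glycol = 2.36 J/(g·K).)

m ≈ 1150 g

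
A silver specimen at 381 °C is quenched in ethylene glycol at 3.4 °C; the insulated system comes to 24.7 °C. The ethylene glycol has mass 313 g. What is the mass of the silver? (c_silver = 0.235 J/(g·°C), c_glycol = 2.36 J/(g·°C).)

m ≈ 188 g

Heat gained plus heat lost sum to zero:
m×0.235×(24.7 − 381) + 313×2.36×(24.7 − 3.4) = 0
-83.73 m = -15734
m = -15734/-83.73 ≈ 187.9 g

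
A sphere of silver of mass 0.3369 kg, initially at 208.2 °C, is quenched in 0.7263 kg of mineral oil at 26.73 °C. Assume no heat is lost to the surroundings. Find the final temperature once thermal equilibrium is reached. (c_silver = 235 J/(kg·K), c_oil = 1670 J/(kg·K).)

T_f ≈ 37.8 °C

Set heat shed by the hot body equal to heat absorbed by the cold body:
0.3369·235·(208.2 − T) = 0.7263·1670·(T − 26.73)
79.17(208.2 − T) = 1212.9(T − 26.73)
1292.1 T = 48905  ⇒  T ≈ 37.85 °C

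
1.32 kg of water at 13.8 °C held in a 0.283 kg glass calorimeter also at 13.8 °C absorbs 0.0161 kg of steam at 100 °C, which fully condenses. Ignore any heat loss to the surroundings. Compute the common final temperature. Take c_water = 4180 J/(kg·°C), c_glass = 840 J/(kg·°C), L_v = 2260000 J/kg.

Taking heat into each body as positive, Σ m c ΔT = 0:
latent heat released on condensation: 0.0161×2260000 = 36386; condensate cools 100→T: 0.0161×4180×(T − 100) = 67.3(T − 100); original water: 5517.6(T − 13.8); glass cup: 0.283×840×(T − 13.8) = 237.72(T − 13.8)
5822.6 T = 36386 + 6729.8 + 79423 = 122539
T ≈ 21.05 °C, under the boiling point, so the assumption holds.

T_f ≈ 21.0 °C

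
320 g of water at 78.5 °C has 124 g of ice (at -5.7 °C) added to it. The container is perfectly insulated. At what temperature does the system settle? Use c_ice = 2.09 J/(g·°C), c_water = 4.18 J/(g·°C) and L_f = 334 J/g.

T_f ≈ 33.5 °C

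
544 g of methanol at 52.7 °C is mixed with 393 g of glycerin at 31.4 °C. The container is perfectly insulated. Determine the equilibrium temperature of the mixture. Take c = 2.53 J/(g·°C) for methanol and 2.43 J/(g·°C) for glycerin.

T_f is the heat-capacity-weighted average of the initial temperatures:
T_f = (1376.3*52.7 + 954.99*31.4) / (1376.3 + 954.99)
    = 102519 / 2331.3 ≈ 43.97 °C

T_f ≈ 44.0 °C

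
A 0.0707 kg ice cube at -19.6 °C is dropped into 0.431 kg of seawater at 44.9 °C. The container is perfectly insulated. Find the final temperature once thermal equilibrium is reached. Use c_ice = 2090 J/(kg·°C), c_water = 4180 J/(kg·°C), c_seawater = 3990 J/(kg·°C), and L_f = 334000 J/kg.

Heat gained plus heat lost sum to zero:
ice -19.6→0 °C: 0.0707·2090·19.6 = 2896.2
  fusion: m_ice L_f = 0.0707·334000 = 23614
  meltwater 0→T: 0.0707·4180·T = 295.53 T
  seawater: 1719.7(T − 44.9)
2015.2 T = 77214 − 26510 = 50704
T ≈ 25.16 °C (positive, so assuming full melt was valid).

T_f ≈ 25.2 °C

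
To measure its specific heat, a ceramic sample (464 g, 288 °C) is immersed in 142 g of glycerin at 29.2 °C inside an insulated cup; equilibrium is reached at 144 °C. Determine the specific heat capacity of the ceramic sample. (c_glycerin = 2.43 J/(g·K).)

m_s c (T_s − T_f) = m_glycerin c_glycerin (T_f − T_0):
464·c·(288 − 144) = 142·2.43·(144 − 29.2)
66816 c = 39613  ⇒  c ≈ 0.5929 J/(g·K)

c ≈ 0.593 J/(g·K)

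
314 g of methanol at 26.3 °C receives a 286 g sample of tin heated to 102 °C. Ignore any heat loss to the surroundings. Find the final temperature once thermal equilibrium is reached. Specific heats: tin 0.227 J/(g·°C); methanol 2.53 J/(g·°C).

T_f is the heat-capacity-weighted average of the initial temperatures:
T_f = (64.92*102 + 794.42*26.3) / (64.92 + 794.42)
    = 27515 / 859.34 ≈ 32.02 °C

T_f ≈ 32.0 °C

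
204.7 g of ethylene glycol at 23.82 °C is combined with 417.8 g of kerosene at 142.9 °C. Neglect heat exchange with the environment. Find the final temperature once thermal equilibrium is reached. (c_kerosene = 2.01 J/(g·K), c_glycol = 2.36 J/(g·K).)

T_f ≈ 99.4 °C

Net heat exchanged in the isolated system is zero:
417.8×2.01×(T − 142.9) + 204.7×2.36×(T − 23.82) = 0
839.78(T − 142.9) + 483.09(T − 23.82) = 0
1322.9 T = 131512
T = 131512/1322.9 ≈ 99.41 °C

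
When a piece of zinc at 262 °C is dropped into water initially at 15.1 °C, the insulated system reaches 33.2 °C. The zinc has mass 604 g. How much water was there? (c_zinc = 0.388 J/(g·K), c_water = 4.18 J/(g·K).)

Heat lost by the zinc = heat gained by the water:
604×0.388×(262 − 33.2) = m×4.18×(33.2 − 15.1)
75.66 m = 53620  ⇒  m ≈ 708.7 g

m ≈ 709 g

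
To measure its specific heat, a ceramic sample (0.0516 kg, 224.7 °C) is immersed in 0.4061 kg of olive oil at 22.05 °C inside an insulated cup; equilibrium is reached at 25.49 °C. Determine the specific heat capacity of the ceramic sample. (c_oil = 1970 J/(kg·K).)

c ≈ 268 J/(kg·K)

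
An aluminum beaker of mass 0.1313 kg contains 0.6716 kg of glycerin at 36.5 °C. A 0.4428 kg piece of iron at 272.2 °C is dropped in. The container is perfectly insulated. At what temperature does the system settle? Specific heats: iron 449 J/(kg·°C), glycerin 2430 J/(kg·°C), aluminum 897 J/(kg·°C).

T_f ≈ 60.5 °C

Energy conservation, ΣQ = 0:
0.4428*449*(T − 272.2) + 0.6716*2430*(T − 36.5) + 0.1313*897*(T − 36.5) = 0
1948.6 T = 117984
T = 117984 / 1948.6 = 60.5 °C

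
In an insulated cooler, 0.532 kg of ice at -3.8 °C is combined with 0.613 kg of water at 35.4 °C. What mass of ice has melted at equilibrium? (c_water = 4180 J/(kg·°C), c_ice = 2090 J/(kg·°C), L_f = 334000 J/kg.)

Cooling the water to 0 °C releases 0.613×4180×35.4 = 90707 J.
Of that, 0.532×2090×3.8 = 4225.1 J goes to bring the ice to 0 °C, leaving 86482 J.
Melting all 0.532 kg of ice would need 0.532×334000 = 177688 J.
86482 J < 177688 J, so only part of the ice melts and the system sits at 0 °C.
Mass melted = 86482/334000 ≈ 0.2589 kg.

m_melted ≈ 0.259 kg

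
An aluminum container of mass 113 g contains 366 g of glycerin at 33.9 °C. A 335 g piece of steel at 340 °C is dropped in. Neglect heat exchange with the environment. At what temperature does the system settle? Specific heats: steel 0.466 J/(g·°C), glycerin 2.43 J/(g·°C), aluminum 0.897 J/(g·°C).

T_f ≈ 75.6 °C

Taking heat into each body as positive, Σ m c ΔT = 0:
335×0.466×(T − 340) + 366×2.43×(T − 33.9) + 113×0.897×(T − 33.9) = 0
156.11(T − 340) + 889.38(T − 33.9) + 101.36(T − 33.9) = 0
(156.11 + 889.38 + 101.36) T = 156.11×340 + 889.38×33.9 + 101.36×33.9
T = 86664/1146.9 ≈ 75.57 °C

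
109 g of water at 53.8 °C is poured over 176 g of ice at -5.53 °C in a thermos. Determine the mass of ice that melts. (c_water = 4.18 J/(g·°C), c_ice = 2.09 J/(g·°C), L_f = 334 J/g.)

m_melted ≈ 67.3 g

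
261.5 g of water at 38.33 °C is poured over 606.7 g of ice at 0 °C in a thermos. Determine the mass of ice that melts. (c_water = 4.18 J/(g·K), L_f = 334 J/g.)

m_melted ≈ 125 g

Water can give up m c ΔT = 261.5×4.18×38.33 = 41897 J before reaching 0 °C.
Fully melting the ice requires m_ice L_f = 606.7×334 = 202638 J.
41897 J < 202638 J, so only part of the ice melts and the system sits at 0 °C.
m_melted×334 = 41897  ⇒  m_melted ≈ 125.4 g.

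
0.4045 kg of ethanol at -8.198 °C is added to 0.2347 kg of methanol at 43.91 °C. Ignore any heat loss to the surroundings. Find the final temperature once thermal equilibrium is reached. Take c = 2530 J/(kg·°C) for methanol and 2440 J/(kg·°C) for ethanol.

T_f ≈ 11.4 °C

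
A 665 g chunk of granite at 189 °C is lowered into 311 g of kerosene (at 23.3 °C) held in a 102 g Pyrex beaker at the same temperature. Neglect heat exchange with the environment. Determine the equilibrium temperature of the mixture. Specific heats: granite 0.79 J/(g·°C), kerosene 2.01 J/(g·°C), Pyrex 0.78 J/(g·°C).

Taking heat into each body as positive, Σ m c ΔT = 0:
665·0.79·(T − 189) + 311·2.01·(T − 23.3) + 102·0.78·(T − 23.3) = 0
525.35(T − 189) + 625.11(T − 23.3) + 79.56(T − 23.3) = 0
1230 T = 115710
T = 115710 / 1230 = 94.1 °C

T_f ≈ 94.1 °C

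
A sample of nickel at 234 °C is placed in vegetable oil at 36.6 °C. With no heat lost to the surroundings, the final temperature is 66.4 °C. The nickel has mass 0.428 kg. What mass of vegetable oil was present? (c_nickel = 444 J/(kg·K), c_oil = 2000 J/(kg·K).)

m ≈ 0.534 kg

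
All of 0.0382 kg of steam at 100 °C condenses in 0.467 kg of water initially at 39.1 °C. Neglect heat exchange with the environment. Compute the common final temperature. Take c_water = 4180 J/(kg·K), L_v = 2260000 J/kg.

T_f ≈ 84.6 °C

Setting the total heat transfer to zero:
steam→water at 100 °C releases m L_v = 0.0382·2260000 = 86332; condensate cools 100→T: 0.0382·4180·(T − 100) = 159.68(T − 100); water warms: 0.467·4180·(T − 39.1) = 1952.1(T − 39.1)
2111.7 T = 86332 + 15968 + 76326 = 178625
T ≈ 84.59 °C, under the boiling point, so the assumption holds.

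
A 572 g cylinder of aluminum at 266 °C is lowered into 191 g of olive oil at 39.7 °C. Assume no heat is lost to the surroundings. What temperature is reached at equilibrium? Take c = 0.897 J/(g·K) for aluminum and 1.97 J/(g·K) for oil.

T_f ≈ 170.3 °C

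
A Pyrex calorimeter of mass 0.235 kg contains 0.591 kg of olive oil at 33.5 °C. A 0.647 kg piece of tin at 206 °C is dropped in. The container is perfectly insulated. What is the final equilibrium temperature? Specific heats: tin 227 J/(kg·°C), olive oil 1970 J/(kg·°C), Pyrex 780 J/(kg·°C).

T_f ≈ 50.5 °C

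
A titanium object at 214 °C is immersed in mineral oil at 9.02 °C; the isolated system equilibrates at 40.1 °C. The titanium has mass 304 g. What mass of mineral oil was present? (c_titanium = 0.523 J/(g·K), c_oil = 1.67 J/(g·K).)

Heat lost by the titanium = heat gained by the oil:
304×0.523×(214 − 40.1) = m×1.67×(40.1 − 9.02)
51.9 m = 27649  ⇒  m ≈ 532.7 g

m ≈ 533 g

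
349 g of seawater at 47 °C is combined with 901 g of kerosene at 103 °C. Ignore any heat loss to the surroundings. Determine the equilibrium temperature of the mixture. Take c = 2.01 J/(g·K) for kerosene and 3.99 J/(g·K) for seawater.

T_f ≈ 78.7 °C

T_f = Σ m_i c_i T_i / Σ m_i c_i:
T_f = (1811·103 + 1392.5·47) / (1811 + 1392.5)
    = 251982 / 3203.5 ≈ 78.66 °C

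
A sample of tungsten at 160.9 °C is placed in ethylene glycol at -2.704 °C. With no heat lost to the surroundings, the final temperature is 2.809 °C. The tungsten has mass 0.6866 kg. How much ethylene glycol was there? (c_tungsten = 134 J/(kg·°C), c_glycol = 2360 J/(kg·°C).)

m ≈ 1.12 kg

Energy conservation, ΣQ = 0:
0.6866×134×(2.809 − 160.9) + m×2360×(2.809 − (-2.704)) = 0
13011 m = 14545
m = 14545/13011 ≈ 1.118 kg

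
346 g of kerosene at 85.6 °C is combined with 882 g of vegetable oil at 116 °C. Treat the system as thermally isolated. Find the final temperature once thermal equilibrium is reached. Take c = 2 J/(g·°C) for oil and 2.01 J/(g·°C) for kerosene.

Energy conservation, ΣQ = 0:
882·2·(T − 116) + 346·2.01·(T − 85.6) = 0
(1764 + 695.46) T = 1764·116 + 695.46·85.6
T ≈ 107.40 °C

T_f ≈ 107.4 °C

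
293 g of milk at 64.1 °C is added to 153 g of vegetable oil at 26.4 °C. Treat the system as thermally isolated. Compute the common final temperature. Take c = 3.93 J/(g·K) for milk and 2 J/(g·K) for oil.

T_f ≈ 56.2 °C

T_f = Σ m_i c_i T_i / Σ m_i c_i:
T_f = (1151.5·64.1 + 306·26.4) / (1151.5 + 306)
    = 81889 / 1457.5 ≈ 56.18 °C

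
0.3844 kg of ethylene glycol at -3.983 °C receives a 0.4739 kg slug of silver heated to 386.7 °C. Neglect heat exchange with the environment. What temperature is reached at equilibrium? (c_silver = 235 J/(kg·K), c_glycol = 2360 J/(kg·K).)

T_f ≈ 38.7 °C

T_f = Σ m_i c_i T_i / Σ m_i c_i:
T_f = (111.37·386.7 + 907.18·(-3.983)) / (111.37 + 907.18)
    = 39452 / 1018.6 ≈ 38.73 °C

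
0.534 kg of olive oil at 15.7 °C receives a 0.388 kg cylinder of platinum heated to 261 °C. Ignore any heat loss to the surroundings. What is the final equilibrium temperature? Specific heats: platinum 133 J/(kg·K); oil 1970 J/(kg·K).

Conservation of energy gives ΣQ = 0:
0.388·133·(T − 261) + 0.534·1970·(T − 15.7) = 0
51.6(T − 261) + 1052(T − 15.7) = 0
(51.6 + 1052) T = 51.6·261 + 1052·15.7
T = 29985 / 1103.6 = 27.2 °C

T_f ≈ 27.2 °C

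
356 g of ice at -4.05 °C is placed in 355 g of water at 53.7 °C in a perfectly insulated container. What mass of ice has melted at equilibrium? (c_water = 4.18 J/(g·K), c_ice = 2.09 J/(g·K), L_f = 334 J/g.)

Cooling the water to 0 °C releases 355·4.18·53.7 = 79685 J.
Warming the ice to 0 °C takes 356·2.09·4.05 = 3013.4 J, leaving 76672 J for melting.
Melting all 356 g of ice would need 356·334 = 118904 J.
That's not enough to melt it all — equilibrium is at 0 °C with ice remaining.
Mass melted = 76672/334 ≈ 229.6 g.

m_melted ≈ 230 g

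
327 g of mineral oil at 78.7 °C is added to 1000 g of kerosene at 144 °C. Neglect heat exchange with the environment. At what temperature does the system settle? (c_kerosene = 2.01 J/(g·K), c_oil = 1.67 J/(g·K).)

T_f = Σ m_i c_i T_i / Σ m_i c_i:
T_f = (2010·144 + 546.09·78.7) / (2010 + 546.09)
    = 332417 / 2556.1 ≈ 130.05 °C

T_f ≈ 130.0 °C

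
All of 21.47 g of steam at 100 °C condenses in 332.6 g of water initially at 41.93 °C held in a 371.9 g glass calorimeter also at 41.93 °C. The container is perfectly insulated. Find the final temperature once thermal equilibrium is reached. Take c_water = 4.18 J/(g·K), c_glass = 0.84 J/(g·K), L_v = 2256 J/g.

T_f ≈ 71.9 °C

Energy balance with sensible and latent terms:
latent heat released on condensation: 21.47×2256 = 48436
  condensed water 100 °C→T: 89.74(T − 100)
  original water: 1390.3(T − 41.93)
  glass cup: 371.9×0.84×(T − 41.93) = 312.4(T − 41.93)
1792.4 T = 48436 + 8974.5 + 71393 = 128803
T ≈ 71.86 °C — below 100 °C, confirming all the steam condensed.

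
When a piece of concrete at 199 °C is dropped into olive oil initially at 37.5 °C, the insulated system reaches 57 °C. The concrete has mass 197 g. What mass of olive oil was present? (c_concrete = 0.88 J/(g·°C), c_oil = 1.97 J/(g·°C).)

Heat gained plus heat lost sum to zero:
197·0.88·(57 − 199) + m·1.97·(57 − 37.5) = 0
38.41 m = 24617
m = 24617/38.41 ≈ 640.8 g

m ≈ 641 g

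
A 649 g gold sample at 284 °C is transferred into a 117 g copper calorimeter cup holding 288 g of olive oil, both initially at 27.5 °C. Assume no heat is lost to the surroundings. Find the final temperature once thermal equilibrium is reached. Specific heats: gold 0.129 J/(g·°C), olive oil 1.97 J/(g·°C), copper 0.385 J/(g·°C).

Setting the total heat transfer to zero:
649×0.129×(T − 284) + 288×1.97×(T − 27.5) + 117×0.385×(T − 27.5) = 0
83.72(T − 284) + 567.36(T − 27.5) + 45.05(T − 27.5) = 0
(83.72 + 567.36 + 45.05) T = 83.72×284 + 567.36×27.5 + 45.05×27.5
T ≈ 58.35 °C

T_f ≈ 58.3 °C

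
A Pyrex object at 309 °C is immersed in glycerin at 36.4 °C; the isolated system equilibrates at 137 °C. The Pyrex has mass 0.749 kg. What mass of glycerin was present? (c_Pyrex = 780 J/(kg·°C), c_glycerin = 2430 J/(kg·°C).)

Heat lost by the Pyrex = heat gained by the glycerin:
0.749×780×(309 − 137) = m×2430×(137 − 36.4)
244458 m = 100486  ⇒  m ≈ 0.4111 kg

m ≈ 0.411 kg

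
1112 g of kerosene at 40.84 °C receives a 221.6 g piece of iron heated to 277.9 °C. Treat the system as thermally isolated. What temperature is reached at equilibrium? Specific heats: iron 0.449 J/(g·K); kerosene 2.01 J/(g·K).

T_f ≈ 50.9 °C

Net heat exchanged in the isolated system is zero:
221.6×0.449×(T − 277.9) + 1112×2.01×(T − 40.84) = 0
99.5(T − 277.9) + 2235.1(T − 40.84) = 0
2334.6 T = 118933
T ≈ 50.94 °C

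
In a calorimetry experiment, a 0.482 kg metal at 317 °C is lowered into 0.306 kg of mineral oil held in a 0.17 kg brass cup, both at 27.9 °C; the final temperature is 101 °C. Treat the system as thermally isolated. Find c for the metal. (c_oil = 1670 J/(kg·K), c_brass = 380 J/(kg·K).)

c ≈ 404 J/(kg·K)

Let T be the final temperature. ΣQ_i = 0:
0.482×c×(101 − 317) + 0.306×1670×(101 − 27.9) + 0.17×380×(101 − 27.9) = 0
-104.11 c = -42078
c = -42078/-104.11 ≈ 404.2 J/(kg·K)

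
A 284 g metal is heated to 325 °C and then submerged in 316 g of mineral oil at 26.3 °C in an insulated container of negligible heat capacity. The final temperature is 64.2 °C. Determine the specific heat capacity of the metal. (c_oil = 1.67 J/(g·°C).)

m_s c (T_s − T_f) = m_oil c_oil (T_f − T_0):
284·c·(325 − 64.2) = 316·1.67·(64.2 − 26.3)
74067 c = 20001  ⇒  c ≈ 0.27 J/(g·°C)

c ≈ 0.27 J/(g·°C)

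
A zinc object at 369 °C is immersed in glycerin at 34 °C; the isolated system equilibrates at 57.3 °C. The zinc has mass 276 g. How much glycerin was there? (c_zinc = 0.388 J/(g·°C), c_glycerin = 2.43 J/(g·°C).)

m ≈ 590 g

|Q_zinc| = |Q_glycerin|:
276·0.388·(369 − 57.3) = m·2.43·(57.3 − 34)
56.62 m = 33379  ⇒  m ≈ 589.5 g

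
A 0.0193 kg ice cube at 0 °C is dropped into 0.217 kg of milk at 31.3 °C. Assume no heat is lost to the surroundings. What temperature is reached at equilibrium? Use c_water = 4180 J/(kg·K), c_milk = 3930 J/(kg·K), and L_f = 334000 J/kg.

T_f ≈ 21.7 °C

Setting the total heat transfer to zero:
latent heat to melt: 0.0193×334000 = 6446.2
  meltwater 0→T: 0.0193×4180×T = 80.67 T
  milk: 852.81(T − 31.3)
933.48 T = 26693 − 6446.2 = 20247
T ≈ 21.69 °C. Since T > 0 °C, the all-ice-melts assumption holds.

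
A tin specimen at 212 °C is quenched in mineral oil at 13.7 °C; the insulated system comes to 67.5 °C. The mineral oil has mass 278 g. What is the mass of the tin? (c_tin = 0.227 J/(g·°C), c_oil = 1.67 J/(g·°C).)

m ≈ 761 g

Let T be the final temperature. ΣQ_i = 0:
m×0.227×(67.5 − 212) + 278×1.67×(67.5 − 13.7) = 0
-32.8 m = -24977
m = -24977/-32.8 ≈ 761.5 g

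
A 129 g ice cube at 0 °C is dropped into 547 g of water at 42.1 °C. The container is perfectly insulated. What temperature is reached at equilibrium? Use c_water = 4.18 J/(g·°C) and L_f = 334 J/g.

T_f ≈ 18.8 °C

Energy balance with sensible and latent terms:
latent heat to melt: 129·334 = 43086
  meltwater 0→T: 129·4.18·T = 539.22 T
  water cools: 547·4.18·(T − 42.1) = 2286.5(T − 42.1)
2825.7 T = 96260 − 43086 = 53174
T ≈ 18.82 °C (positive, so assuming full melt was valid).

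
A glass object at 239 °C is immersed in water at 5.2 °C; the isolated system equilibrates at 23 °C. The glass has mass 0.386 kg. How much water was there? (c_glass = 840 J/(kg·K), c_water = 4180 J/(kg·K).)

Heat gained plus heat lost sum to zero:
0.386×840×(23 − 239) + m×4180×(23 − 5.2) = 0
74404 m = 70036
m = 70036/74404 ≈ 0.9413 kg

m ≈ 0.941 kg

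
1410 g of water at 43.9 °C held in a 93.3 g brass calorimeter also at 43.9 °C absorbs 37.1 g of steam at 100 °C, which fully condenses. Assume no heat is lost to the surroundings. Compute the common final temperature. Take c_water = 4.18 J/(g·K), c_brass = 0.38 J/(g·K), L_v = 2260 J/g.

T_f ≈ 59.1 °C

Setting the total heat transfer to zero:
condense steam: −37.1×2260 = −83846
  condensate cools 100→T: 37.1×4.18×(T − 100) = 155.08(T − 100)
  water warms: 1410×4.18×(T − 43.9) = 5893.8(T − 43.9)
  brass cup: 93.3×0.38×(T − 43.9) = 35.45(T − 43.9)
6084.3 T = 83846 + 15508 + 260294 = 359648
T ≈ 59.11 °C — below 100 °C, confirming all the steam condensed.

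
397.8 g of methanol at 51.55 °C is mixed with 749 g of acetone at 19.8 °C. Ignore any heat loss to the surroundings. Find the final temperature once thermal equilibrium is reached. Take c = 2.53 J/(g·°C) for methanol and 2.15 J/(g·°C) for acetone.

T_f ≈ 32.0 °C

Conservation of energy gives ΣQ = 0:
397.8×2.53×(T − 51.55) + 749×2.15×(T − 19.8) = 0
1006.4(T − 51.55) + 1610.3(T − 19.8) = 0
2616.8 T = 83767
T = 83767 / 2616.8 = 32 °C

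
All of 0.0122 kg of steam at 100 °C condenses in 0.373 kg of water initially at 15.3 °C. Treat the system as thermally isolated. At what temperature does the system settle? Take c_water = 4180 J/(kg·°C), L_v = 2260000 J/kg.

T_f ≈ 35.1 °C

Energy conservation, ΣQ = 0:
condense steam: −0.0122·2260000 = −27572
  condensate cools 100→T: 0.0122·4180·(T − 100) = 51(T − 100)
  water warms: 0.373·4180·(T − 15.3) = 1559.1(T − 15.3)
1610.1 T = 27572 + 5099.6 + 23855 = 56526
T ≈ 35.11 °C (< 100 °C, so full condensation is consistent).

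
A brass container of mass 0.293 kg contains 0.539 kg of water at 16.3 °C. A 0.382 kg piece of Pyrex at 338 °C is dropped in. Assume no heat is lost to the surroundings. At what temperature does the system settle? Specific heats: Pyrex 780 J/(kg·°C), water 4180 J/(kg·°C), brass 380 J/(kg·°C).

T_f ≈ 52.3 °C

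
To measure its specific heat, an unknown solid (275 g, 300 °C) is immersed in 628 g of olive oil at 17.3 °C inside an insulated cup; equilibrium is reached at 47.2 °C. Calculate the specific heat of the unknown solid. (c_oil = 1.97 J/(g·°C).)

Heat gained plus heat lost sum to zero:
275×c×(47.2 − 300) + 628×1.97×(47.2 − 17.3) = 0
-69520 c = -36991
c = -36991/-69520 ≈ 0.5321 J/(g·°C)

c ≈ 0.532 J/(g·°C)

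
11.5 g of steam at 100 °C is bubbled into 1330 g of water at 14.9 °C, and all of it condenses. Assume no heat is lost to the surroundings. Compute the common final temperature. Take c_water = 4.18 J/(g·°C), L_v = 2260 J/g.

T_f ≈ 20.3 °C

Conservation of energy gives ΣQ = 0:
latent heat released on condensation: 11.5×2260 = 25990
  condensate cools 100→T: 11.5×4.18×(T − 100) = 48.07(T − 100)
  water warms: 1330×4.18×(T − 14.9) = 5559.4(T − 14.9)
5607.5 T = 25990 + 4807 + 82835 = 113632
T ≈ 20.26 °C — below 100 °C, confirming all the steam condensed.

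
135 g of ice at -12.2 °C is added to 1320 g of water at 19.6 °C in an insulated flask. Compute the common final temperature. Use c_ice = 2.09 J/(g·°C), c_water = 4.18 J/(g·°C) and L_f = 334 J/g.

T_f ≈ 9.8 °C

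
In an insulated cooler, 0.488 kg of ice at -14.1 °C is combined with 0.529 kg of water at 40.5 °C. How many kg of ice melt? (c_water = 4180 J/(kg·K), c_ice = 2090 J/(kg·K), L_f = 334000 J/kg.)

m_melted ≈ 0.225 kg

Heat available from the water dropping to 0 °C: 0.529·4180·40.5 = 89554 J.
Warming the ice to 0 °C takes 0.488·2090·14.1 = 14381 J, leaving 75174 J for melting.
Fully melting the ice requires m_ice L_f = 0.488·334000 = 162992 J.
75174 J < 162992 J, so only part of the ice melts and the system sits at 0 °C.
Mass melted = 75174/334000 ≈ 0.2251 kg.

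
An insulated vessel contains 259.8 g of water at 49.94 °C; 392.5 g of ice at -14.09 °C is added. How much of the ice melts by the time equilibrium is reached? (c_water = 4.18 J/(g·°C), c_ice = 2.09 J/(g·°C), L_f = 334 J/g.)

m_melted ≈ 128 g

Water can give up m c ΔT = 259.8×4.18×49.94 = 54233 J before reaching 0 °C.
Warming the ice to 0 °C takes 392.5×2.09×14.09 = 11558 J, leaving 42675 J for melting.
Melting all 392.5 g of ice would need 392.5×334 = 131095 J.
That's not enough to melt it all — equilibrium is at 0 °C with ice remaining.
m_melted×334 = 42675  ⇒  m_melted ≈ 127.8 g.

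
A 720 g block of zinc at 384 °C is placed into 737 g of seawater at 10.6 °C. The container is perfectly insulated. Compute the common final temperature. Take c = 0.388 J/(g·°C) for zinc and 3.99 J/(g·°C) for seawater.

Taking heat into each body as positive, Σ m c ΔT = 0:
720*0.388*(T − 384) + 737*3.99*(T − 10.6) = 0
(279.36 + 2940.6) T = 279.36*384 + 2940.6*10.6
T = 138445/3220 ≈ 43.00 °C

T_f ≈ 43.0 °C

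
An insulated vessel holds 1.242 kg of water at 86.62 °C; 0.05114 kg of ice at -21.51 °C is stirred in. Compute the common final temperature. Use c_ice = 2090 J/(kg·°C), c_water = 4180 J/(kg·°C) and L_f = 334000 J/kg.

T_f ≈ 79.6 °C

Setting the total heat transfer to zero:
warm ice to 0 °C: 0.05114·2090·(0 − (-21.51)) = 2299; latent heat to melt: 0.05114·334000 = 17081; warm the meltwater: 213.77 T; water: 5191.6(T − 86.62)
5405.3 T = 449693 − 19380 = 430313
T ≈ 79.61 °C (positive, so assuming full melt was valid).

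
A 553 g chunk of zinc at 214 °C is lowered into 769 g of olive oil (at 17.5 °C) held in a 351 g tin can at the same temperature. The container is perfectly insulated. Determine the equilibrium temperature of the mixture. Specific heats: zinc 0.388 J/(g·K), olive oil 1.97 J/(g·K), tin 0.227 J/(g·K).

T_f ≈ 40.8 °C

Heat gained plus heat lost sum to zero:
553*0.388*(T − 214) + 769*1.97*(T − 17.5) + 351*0.227*(T − 17.5) = 0
214.56(T − 214) + 1514.9(T − 17.5) + 79.68(T − 17.5) = 0
1809.2 T = 73822
T = 73822 / 1809.2 = 40.8 °C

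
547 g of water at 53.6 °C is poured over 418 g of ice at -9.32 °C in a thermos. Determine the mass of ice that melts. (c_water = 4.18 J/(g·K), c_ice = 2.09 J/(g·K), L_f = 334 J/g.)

m_melted ≈ 343 g

Heat available from the water dropping to 0 °C: 547·4.18·53.6 = 122554 J.
Warming the ice to 0 °C takes 418·2.09·9.32 = 8142.1 J, leaving 114412 J for melting.
Fully melting the ice requires m_ice L_f = 418·334 = 139612 J.
Since 114412 < 139612 J, not all the ice melts; equilibrium is at 0 °C.
m_melted·334 = 114412  ⇒  m_melted ≈ 342.6 g.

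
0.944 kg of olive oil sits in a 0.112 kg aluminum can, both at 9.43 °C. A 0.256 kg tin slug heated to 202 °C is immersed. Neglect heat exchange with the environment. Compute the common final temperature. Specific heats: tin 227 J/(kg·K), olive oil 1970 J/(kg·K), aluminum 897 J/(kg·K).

T_f ≈ 15.0 °C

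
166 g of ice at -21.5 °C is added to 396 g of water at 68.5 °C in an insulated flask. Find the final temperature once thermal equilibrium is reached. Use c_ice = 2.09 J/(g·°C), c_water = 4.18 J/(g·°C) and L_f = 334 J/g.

T_f ≈ 21.5 °C

Sum of m c ΔT and latent-heat terms is zero:
ice -21.5→0 °C: 166×2.09×21.5 = 7459.2; latent heat to melt: 166×334 = 55444; meltwater 0→T: 166×4.18×T = 693.88 T; water cools: 396×4.18×(T − 68.5) = 1655.3(T − 68.5)
2349.2 T = 113387 − 62903 = 50483
T ≈ 21.49 °C. Since T > 0 °C, the all-ice-melts assumption holds.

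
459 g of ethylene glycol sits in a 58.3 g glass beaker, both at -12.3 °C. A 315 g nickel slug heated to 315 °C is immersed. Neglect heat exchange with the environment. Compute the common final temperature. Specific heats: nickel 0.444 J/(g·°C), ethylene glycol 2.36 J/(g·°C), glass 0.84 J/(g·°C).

T_f is the heat-capacity-weighted average of the initial temperatures:
T_f = (139.86×315 + 1083.2×(-12.3) + 48.97×(-12.3)) / (139.86 + 1083.2 + 48.97)
    = 30130 / 1272.1 ≈ 23.69 °C

T_f ≈ 23.7 °C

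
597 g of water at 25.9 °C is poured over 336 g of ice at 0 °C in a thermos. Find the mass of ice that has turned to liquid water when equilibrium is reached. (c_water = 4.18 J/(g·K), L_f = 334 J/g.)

m_melted ≈ 194 g

Cooling the water to 0 °C releases 597·4.18·25.9 = 64632 J.
Melting all 336 g of ice would need 336·334 = 112224 J.
Since 64632 < 112224 J, not all the ice melts; equilibrium is at 0 °C.
m_melt = 64632 / L_f = 193.5 g.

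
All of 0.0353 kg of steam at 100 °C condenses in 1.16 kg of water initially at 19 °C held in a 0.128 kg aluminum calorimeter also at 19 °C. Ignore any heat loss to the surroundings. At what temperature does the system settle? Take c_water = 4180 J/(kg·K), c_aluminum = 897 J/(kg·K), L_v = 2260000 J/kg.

T_f ≈ 36.9 °C

Let T be the final temperature. ΣQ_i = 0:
latent heat released on condensation: 0.0353×2260000 = 79778
  condensate cools 100→T: 0.0353×4180×(T − 100) = 147.55(T − 100)
  water warms: 1.16×4180×(T − 19) = 4848.8(T − 19)
  cup: 114.82(T − 19)
5111.2 T = 79778 + 14755 + 94309 = 188842
T ≈ 36.95 °C (< 100 °C, so full condensation is consistent).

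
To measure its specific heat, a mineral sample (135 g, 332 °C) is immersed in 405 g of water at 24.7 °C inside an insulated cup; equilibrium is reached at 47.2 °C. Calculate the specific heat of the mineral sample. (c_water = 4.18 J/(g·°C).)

c ≈ 0.991 J/(g·°C)

m_s c (T_s − T_f) = m_water c_water (T_f − T_0):
135×c×(332 − 47.2) = 405×4.18×(47.2 − 24.7)
38448 c = 38090  ⇒  c ≈ 0.9907 J/(g·°C)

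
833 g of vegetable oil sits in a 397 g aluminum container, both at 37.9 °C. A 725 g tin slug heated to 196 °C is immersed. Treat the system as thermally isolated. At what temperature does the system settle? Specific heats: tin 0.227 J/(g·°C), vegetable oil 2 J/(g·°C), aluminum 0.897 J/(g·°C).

T_f ≈ 49.8 °C

Conservation of energy gives ΣQ = 0:
725×0.227×(T − 196) + 833×2×(T − 37.9) + 397×0.897×(T − 37.9) = 0
164.58(T − 196) + 1666(T − 37.9) + 356.11(T − 37.9) = 0
2186.7 T = 108895
T ≈ 49.80 °C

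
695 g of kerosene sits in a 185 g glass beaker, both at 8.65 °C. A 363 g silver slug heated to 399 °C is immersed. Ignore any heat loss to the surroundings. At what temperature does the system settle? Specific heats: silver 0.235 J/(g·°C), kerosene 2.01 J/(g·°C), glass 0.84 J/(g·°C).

Heat gained plus heat lost sum to zero:
363×0.235×(T − 399) + 695×2.01×(T − 8.65) + 185×0.84×(T − 8.65) = 0
85.3(T − 399) + 1396.9(T − 8.65) + 155.4(T − 8.65) = 0
1637.7 T = 47465
T = 47465 / 1637.7 = 29 °C

T_f ≈ 29.0 °C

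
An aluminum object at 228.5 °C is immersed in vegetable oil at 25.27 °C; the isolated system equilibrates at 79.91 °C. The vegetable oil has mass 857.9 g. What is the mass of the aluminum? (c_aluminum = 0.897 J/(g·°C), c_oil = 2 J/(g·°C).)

m ≈ 703 g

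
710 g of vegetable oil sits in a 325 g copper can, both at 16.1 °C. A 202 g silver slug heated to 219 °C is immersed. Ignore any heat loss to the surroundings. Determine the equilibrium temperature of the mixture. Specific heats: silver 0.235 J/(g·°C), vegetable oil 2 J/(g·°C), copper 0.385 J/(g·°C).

T_f ≈ 22.1 °C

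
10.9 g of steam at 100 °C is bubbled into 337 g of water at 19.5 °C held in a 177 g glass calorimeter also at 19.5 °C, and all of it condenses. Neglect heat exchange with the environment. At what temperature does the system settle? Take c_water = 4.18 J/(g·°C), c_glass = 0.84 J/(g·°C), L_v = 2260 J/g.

T_f ≈ 37.2 °C

Taking heat into each body as positive, Σ m c ΔT = 0:
latent heat released on condensation: 10.9·2260 = 24634
  condensed water 100 °C→T: 45.56(T − 100)
  original water: 1408.7(T − 19.5)
  cup: 148.68(T − 19.5)
1602.9 T = 24634 + 4556.2 + 30368 = 59558
T ≈ 37.16 °C (< 100 °C, so full condensation is consistent).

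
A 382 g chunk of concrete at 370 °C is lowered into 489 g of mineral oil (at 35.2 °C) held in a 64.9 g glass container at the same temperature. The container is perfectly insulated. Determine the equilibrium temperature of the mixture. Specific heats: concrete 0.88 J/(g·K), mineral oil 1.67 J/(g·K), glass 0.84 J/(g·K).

T_f ≈ 128.4 °C

Taking heat into each body as positive, Σ m c ΔT = 0:
382·0.88·(T − 370) + 489·1.67·(T − 35.2) + 64.9·0.84·(T − 35.2) = 0
336.16(T − 370) + 816.63(T − 35.2) + 54.52(T − 35.2) = 0
1207.3 T = 155044
T = 155044 / 1207.3 = 128 °C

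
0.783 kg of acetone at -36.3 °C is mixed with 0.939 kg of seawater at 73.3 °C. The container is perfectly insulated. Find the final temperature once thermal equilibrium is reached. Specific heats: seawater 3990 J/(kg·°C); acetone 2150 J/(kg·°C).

T_f ≈ 39.3 °C

Setting the total heat transfer to zero:
0.939*3990*(T − 73.3) + 0.783*2150*(T − (-36.3)) = 0
3746.6(T − 73.3) + 1683.5(T − (-36.3)) = 0
(3746.6 + 1683.5) T = 3746.6*73.3 + 1683.5*(-36.3)
T = 213517 / 5430.1 = 39.3 °C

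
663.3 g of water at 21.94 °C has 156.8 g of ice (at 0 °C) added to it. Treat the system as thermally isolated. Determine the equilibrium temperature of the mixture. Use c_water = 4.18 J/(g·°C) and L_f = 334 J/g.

Heat gained plus heat lost sum to zero:
latent heat to melt: 156.8×334 = 52371
  meltwater 0→T: 156.8×4.18×T = 655.42 T
  water cools: 663.3×4.18×(T − 21.94) = 2772.6(T − 21.94)
3428 T = 60831 − 52371 = 8459.5
T ≈ 2.47 °C — above 0 °C, consistent with complete melting.

T_f ≈ 2.5 °C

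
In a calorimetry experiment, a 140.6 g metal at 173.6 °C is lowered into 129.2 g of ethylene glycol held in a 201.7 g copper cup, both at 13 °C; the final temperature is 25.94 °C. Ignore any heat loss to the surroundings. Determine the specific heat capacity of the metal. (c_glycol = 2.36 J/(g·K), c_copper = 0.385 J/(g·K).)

Heat gained plus heat lost sum to zero:
140.6·c·(25.94 − 173.6) + 129.2·2.36·(25.94 − 13) + 201.7·0.385·(25.94 − 13) = 0
-20761 c = -4950.4
c = -4950.4/-20761 ≈ 0.2384 J/(g·K)

c ≈ 0.238 J/(g·K)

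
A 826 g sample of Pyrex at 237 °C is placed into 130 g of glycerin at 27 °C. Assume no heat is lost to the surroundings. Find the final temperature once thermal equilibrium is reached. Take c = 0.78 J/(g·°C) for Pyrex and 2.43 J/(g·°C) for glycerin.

T_f ≈ 167.9 °C

Heat gained plus heat lost sum to zero:
826*0.78*(T − 237) + 130*2.43*(T − 27) = 0
(644.28 + 315.9) T = 644.28*237 + 315.9*27
T = 161224 / 960.18 = 168 °C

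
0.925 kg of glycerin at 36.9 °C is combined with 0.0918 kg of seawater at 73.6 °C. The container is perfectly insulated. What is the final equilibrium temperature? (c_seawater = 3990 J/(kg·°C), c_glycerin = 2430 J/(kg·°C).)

T_f ≈ 42.0 °C

Setting the total heat transfer to zero:
0.0918×3990×(T − 73.6) + 0.925×2430×(T − 36.9) = 0
2614 T = 109900
T ≈ 42.04 °C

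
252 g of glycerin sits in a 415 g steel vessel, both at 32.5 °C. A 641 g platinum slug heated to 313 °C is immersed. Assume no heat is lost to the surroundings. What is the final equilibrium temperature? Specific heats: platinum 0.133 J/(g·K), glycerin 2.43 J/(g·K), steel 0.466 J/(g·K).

T_f ≈ 59.3 °C

With ΣQ=0 the equilibrium temperature is the m·c-weighted mean:
T_f = (85.25·313 + 612.36·32.5 + 193.39·32.5) / (85.25 + 612.36 + 193.39)
    = 52871 / 891 ≈ 59.34 °C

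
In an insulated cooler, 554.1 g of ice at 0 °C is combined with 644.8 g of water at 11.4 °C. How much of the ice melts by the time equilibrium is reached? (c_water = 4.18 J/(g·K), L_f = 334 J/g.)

m_melted ≈ 92 g

Water can give up m c ΔT = 644.8×4.18×11.4 = 30726 J before reaching 0 °C.
Melting all 554.1 g of ice would need 554.1×334 = 185069 J.
30726 J < 185069 J, so only part of the ice melts and the system sits at 0 °C.
m_melt = 30726 / L_f = 91.99 g.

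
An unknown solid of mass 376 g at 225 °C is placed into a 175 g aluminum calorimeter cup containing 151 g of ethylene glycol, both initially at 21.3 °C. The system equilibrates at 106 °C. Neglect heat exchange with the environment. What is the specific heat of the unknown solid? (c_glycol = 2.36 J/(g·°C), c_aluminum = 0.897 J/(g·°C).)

c ≈ 0.972 J/(g·°C)

Heat gained plus heat lost sum to zero:
376×c×(106 − 225) + 151×2.36×(106 − 21.3) + 175×0.897×(106 − 21.3) = 0
-44744 c = -43479
c = -43479/-44744 ≈ 0.9717 J/(g·°C)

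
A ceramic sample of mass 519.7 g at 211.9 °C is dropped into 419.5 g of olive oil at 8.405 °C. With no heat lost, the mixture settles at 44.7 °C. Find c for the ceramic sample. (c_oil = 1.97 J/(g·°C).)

Let T be the final temperature. ΣQ_i = 0:
519.7·c·(44.7 − 211.9) + 419.5·1.97·(44.7 − 8.405) = 0
-86894 c = -29995
c = -29995/-86894 ≈ 0.3452 J/(g·°C)

c ≈ 0.345 J/(g·°C)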